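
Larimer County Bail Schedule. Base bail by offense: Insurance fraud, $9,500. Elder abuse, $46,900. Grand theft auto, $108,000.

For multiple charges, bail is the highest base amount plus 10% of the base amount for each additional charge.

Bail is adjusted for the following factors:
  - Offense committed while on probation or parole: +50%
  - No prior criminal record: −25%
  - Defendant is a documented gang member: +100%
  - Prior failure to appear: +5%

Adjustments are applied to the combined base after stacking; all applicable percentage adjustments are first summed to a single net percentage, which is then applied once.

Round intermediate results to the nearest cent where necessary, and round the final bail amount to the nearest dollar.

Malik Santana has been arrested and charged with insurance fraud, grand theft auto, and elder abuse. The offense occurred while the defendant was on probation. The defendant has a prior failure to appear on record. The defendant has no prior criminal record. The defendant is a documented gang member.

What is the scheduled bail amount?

$261,372

Base amounts from the schedule: insurance fraud $9,500; grand theft auto $108,000; elder abuse $46,900.
Stacking rule: highest base plus 10% of each additional charge. Highest is grand theft auto at $108,000. Additional: $9,500 × 10% = $950; $46,900 × 10% = $4,690. Combined base = $108,000 + $5,640 = $113,640.
Net percentage adjustment: +50% −25% +100% +5% = +130%. $113,640 × 2.3 = $261,372.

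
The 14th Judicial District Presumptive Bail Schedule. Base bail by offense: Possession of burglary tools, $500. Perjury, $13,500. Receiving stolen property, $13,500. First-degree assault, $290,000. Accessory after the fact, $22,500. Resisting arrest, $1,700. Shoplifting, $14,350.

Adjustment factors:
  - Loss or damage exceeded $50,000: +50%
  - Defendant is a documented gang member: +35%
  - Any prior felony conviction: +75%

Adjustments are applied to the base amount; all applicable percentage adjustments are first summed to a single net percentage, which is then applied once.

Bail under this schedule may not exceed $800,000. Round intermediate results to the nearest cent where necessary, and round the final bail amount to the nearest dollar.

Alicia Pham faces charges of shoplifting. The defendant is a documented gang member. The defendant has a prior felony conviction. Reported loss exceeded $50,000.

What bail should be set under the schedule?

$37,310

Base amounts from the schedule: shoplifting $14,350.
Single charge. Combined base = $14,350.
Net percentage adjustment: +50% +35% +75% = +160%. $14,350 × 2.6 = $37,310.
$37,310 is within the $800,000 maximum.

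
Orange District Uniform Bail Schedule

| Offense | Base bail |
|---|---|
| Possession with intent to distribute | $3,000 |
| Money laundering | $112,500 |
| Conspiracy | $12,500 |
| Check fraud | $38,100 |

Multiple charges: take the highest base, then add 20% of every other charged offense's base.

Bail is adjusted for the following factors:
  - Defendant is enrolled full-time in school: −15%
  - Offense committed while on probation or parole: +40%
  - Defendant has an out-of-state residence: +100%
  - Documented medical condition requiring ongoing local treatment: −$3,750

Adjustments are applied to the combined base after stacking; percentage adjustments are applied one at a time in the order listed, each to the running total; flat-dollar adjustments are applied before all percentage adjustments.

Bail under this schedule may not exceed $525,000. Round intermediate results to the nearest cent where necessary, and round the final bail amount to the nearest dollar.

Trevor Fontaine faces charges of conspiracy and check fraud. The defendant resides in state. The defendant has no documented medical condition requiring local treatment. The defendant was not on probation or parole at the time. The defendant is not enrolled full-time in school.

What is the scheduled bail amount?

$40,600

Base amounts from the schedule: conspiracy $12,500; check fraud $38,100.
Stacking rule: highest base plus 20% of each additional charge. Highest is check fraud at $38,100. Additional: $12,500 × 20% = $2,500. Combined base = $38,100 + $2,500 = $40,600.
No adjustment factors apply to this defendant.
$40,600 is within the $525,000 maximum.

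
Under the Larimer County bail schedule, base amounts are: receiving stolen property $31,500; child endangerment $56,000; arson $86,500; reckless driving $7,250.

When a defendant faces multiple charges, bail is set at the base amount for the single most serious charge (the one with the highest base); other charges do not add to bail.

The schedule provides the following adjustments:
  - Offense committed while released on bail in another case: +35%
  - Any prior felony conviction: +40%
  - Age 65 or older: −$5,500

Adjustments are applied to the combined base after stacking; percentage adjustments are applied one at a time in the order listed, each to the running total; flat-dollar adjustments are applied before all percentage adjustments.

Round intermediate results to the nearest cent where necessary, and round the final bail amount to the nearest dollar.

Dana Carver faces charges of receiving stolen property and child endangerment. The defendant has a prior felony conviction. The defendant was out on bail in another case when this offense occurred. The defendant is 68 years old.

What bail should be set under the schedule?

$95,445

Base amounts from the schedule: receiving stolen property $31,500; child endangerment $56,000.
Stacking rule: use the highest base only. Highest is child endangerment at $56,000. Combined base = $56,000.
Age 65 or older (−$5,500 flat): $56,000 − $5,500 = $50,500.
Offense committed while released on bail in another case (+35%): $50,500 × 1.35 = $68,175.
Any prior felony conviction (+40%): $68,175 × 1.4 = $95,445.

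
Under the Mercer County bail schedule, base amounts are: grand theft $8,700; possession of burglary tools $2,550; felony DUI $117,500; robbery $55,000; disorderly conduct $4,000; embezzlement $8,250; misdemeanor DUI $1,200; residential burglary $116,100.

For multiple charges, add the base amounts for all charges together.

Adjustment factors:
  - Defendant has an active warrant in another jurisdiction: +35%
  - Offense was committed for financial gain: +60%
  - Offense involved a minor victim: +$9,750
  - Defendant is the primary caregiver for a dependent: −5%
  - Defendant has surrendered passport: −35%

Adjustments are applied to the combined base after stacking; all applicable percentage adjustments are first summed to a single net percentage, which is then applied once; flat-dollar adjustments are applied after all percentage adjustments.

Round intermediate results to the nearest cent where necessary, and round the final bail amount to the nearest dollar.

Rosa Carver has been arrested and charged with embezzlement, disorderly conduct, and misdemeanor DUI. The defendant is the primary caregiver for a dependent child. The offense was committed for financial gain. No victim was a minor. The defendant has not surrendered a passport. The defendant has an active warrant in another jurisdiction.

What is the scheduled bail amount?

Base amounts from the schedule: embezzlement $8,250; disorderly conduct $4,000; misdemeanor DUI $1,200.
Stacking rule: sum of all bases. $8,250 + $4,000 + $1,200 = $13,450.
Net percentage adjustment: +35% +60% −5% = +90%. $13,450 × 1.9 = $25,555.

$25,555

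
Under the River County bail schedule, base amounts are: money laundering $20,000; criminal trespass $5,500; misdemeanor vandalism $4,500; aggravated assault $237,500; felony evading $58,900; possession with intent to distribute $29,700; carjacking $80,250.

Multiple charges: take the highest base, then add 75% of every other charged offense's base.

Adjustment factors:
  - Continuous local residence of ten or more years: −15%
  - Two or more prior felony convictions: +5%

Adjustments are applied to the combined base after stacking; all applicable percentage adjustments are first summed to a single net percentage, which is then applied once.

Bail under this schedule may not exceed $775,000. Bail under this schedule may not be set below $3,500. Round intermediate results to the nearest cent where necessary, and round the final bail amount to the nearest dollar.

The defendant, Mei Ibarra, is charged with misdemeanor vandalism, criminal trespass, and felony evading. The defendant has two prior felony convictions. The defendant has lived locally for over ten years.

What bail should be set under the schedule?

$59,760

Base amounts from the schedule: misdemeanor vandalism $4,500; criminal trespass $5,500; felony evading $58,900.
Stacking rule: highest base plus 75% of each additional charge. Highest is felony evading at $58,900. Additional: $4,500 × 75% = $3,375; $5,500 × 75% = $4,125. Combined base = $58,900 + $7,500 = $66,400.
Net percentage adjustment: −15% +5% = −10%. $66,400 × 0.9 = $59,760.
$59,760 is within the $775,000 maximum.
$59,760 is at or above the $3,500 minimum.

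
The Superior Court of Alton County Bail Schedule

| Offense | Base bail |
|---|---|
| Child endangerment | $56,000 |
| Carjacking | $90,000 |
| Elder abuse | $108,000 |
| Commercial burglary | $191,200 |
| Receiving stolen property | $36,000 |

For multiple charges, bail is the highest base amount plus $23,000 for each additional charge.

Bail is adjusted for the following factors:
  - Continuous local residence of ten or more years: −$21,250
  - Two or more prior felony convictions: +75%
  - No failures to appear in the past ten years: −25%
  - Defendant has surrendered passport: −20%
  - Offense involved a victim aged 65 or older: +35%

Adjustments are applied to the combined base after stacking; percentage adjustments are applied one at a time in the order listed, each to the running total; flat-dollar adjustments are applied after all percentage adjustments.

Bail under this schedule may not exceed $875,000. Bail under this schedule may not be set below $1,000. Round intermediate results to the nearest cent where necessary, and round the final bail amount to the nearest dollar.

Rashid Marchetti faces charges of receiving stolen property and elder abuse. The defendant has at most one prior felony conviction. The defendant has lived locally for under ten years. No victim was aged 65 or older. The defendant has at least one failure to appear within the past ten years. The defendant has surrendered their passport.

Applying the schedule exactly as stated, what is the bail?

$104,800

Base amounts from the schedule: receiving stolen property $36,000; elder abuse $108,000.
Stacking rule: highest base plus $23,000 per additional charge. Highest is elder abuse at $108,000; 1 additional charge → +$23,000. Combined base = $131,000.
Defendant has surrendered passport (−20%): $131,000 × 0.8 = $104,800.
$104,800 is within the $875,000 maximum.
$104,800 is at or above the $1,000 minimum.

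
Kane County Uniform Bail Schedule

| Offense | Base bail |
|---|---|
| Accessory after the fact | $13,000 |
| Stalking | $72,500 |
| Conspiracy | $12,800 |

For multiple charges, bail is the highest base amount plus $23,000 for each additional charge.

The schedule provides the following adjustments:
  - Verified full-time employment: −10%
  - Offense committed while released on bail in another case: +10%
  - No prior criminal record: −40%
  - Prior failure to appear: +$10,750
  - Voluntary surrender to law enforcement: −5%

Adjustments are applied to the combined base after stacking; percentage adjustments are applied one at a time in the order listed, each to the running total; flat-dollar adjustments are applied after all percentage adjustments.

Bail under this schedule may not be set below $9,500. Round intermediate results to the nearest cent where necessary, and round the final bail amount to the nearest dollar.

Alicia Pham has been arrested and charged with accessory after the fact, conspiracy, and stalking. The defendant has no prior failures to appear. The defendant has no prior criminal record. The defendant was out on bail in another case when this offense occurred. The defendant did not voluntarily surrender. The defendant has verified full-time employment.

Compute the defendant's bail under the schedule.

$70,389

Base amounts from the schedule: accessory after the fact $13,000; conspiracy $12,800; stalking $72,500.
Stacking rule: highest base plus $23,000 per additional charge. Highest is stalking at $72,500; 2 additional charges → +$46,000. Combined base = $118,500.
Verified full-time employment (−10%): $118,500 × 0.9 = $106,650.
Offense committed while released on bail in another case (+10%): $106,650 × 1.1 = $117,315.
No prior criminal record (−40%): $117,315 × 0.6 = $70,389.
$70,389 is at or above the $9,500 minimum.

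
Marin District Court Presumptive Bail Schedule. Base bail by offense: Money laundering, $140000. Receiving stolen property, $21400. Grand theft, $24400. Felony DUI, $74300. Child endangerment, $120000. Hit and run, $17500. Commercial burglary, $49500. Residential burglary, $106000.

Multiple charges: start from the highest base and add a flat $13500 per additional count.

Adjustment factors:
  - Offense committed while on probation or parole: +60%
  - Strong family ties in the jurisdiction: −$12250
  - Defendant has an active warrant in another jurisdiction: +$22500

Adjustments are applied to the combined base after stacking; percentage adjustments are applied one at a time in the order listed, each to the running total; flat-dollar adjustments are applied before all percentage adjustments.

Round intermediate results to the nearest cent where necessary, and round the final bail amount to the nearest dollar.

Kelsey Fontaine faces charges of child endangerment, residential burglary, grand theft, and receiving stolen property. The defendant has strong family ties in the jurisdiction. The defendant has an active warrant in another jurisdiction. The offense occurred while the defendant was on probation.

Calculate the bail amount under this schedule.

Base amounts from the schedule: child endangerment $120000; residential burglary $106000; grand theft $24400; receiving stolen property $21400.
Stacking rule: highest base plus $13500 per additional charge. Highest is child endangerment at $120000; 3 additional charges → +$40500. Combined base = $160500.
Strong family ties in the jurisdiction (−$12250 flat): $160500 − $12250 = $148250.
Defendant has an active warrant in another jurisdiction (+$22500 flat): $148250 + $22500 = $170750.
Offense committed while on probation or parole (+60%): $170750 × 1.6 = $273200.

$273200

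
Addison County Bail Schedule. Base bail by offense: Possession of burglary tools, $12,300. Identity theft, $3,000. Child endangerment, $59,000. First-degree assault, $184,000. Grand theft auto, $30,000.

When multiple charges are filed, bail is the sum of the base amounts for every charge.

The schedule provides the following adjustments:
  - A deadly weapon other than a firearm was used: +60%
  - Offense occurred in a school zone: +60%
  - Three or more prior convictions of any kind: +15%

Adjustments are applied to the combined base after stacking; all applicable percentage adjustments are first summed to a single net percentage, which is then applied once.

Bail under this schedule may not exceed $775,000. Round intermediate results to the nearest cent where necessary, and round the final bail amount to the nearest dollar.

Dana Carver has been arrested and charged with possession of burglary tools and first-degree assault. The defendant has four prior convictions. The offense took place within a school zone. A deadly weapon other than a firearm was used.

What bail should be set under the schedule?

Base amounts from the schedule: possession of burglary tools $12,300; first-degree assault $184,000.
Stacking rule: sum of all bases. $12,300 + $184,000 = $196,300.
Net percentage adjustment: +60% +60% +15% = +135%. $196,300 × 2.35 = $461,305.
$461,305 is within the $775,000 maximum.

$461,305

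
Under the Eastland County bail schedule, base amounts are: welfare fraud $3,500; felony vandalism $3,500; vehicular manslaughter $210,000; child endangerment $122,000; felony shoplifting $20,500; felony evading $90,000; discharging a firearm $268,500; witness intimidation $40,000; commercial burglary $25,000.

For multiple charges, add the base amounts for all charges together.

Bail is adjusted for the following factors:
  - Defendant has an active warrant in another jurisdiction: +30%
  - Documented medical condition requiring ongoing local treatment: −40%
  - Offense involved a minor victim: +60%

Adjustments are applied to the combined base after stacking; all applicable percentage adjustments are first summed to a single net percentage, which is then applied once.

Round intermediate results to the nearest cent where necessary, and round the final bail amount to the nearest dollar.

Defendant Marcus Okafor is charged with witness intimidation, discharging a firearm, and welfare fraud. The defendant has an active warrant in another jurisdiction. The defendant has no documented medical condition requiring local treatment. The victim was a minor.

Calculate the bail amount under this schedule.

$592,800

Base amounts from the schedule: witness intimidation $40,000; discharging a firearm $268,500; welfare fraud $3,500.
Stacking rule: sum of all bases. $40,000 + $268,500 + $3,500 = $312,000.
Net percentage adjustment: +30% +60% = +90%. $312,000 × 1.9 = $592,800.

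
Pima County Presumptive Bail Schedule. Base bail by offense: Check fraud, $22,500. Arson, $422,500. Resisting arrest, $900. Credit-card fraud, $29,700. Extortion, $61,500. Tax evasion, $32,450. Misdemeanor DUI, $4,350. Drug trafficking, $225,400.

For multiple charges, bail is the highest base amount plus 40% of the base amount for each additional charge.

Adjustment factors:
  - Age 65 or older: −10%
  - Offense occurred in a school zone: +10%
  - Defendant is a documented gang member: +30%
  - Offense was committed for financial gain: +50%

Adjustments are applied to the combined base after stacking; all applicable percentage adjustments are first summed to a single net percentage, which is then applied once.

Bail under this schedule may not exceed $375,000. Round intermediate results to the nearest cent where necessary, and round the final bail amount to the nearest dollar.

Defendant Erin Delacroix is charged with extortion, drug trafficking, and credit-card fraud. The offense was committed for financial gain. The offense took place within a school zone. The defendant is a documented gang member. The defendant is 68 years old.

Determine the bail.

$375,000

Base amounts from the schedule: extortion $61,500; drug trafficking $225,400; credit-card fraud $29,700.
Stacking rule: highest base plus 40% of each additional charge. Highest is drug trafficking at $225,400. Additional: $61,500 × 40% = $24,600; $29,700 × 40% = $11,880. Combined base = $225,400 + $36,480 = $261,880.
Net percentage adjustment: −10% +10% +30% +50% = +80%. $261,880 × 1.8 = $471,384.
Result $471,384 exceeds the maximum of $375,000; bail is capped at $375,000.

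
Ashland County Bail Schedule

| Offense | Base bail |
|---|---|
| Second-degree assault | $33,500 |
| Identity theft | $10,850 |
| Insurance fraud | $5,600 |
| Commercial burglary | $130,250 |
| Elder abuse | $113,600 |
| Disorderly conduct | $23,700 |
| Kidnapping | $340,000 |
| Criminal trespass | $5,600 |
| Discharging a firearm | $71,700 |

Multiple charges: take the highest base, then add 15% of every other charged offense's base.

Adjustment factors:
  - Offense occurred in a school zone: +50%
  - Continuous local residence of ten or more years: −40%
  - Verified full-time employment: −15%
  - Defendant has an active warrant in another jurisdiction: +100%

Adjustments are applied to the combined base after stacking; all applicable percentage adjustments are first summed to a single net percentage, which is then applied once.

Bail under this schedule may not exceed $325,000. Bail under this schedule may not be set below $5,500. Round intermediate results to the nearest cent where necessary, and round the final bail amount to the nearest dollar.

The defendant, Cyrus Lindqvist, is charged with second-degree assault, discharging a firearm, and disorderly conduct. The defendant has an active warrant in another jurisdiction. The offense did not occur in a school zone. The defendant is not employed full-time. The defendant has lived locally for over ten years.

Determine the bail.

$128,448

Base amounts from the schedule: second-degree assault $33,500; discharging a firearm $71,700; disorderly conduct $23,700.
Stacking rule: highest base plus 15% of each additional charge. Highest is discharging a firearm at $71,700. Additional: $33,500 × 15% = $5,025; $23,700 × 15% = $3,555. Combined base = $71,700 + $8,580 = $80,280.
Net percentage adjustment: −40% +100% = +60%. $80,280 × 1.6 = $128,448.
$128,448 is within the $325,000 maximum.
$128,448 is at or above the $5,500 minimum.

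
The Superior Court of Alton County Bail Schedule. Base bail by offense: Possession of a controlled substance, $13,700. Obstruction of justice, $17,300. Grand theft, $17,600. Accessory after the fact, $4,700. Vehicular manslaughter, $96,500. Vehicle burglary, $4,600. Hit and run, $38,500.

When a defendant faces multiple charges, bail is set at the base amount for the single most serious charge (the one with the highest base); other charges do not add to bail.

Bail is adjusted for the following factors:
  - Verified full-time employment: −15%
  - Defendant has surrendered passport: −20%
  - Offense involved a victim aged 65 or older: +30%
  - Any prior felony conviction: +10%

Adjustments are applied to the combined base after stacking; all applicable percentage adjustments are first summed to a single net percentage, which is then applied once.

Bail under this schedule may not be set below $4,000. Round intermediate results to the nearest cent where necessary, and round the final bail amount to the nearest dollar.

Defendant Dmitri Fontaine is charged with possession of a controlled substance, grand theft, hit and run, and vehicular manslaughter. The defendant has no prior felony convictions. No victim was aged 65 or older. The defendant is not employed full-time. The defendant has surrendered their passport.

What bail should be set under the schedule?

Base amounts from the schedule: possession of a controlled substance $13,700; grand theft $17,600; hit and run $38,500; vehicular manslaughter $96,500.
Stacking rule: use the highest base only. Highest is vehicular manslaughter at $96,500. Combined base = $96,500.
Defendant has surrendered passport (−20%): $96,500 × 0.8 = $77,200.
$77,200 is at or above the $4,000 minimum.

$77,200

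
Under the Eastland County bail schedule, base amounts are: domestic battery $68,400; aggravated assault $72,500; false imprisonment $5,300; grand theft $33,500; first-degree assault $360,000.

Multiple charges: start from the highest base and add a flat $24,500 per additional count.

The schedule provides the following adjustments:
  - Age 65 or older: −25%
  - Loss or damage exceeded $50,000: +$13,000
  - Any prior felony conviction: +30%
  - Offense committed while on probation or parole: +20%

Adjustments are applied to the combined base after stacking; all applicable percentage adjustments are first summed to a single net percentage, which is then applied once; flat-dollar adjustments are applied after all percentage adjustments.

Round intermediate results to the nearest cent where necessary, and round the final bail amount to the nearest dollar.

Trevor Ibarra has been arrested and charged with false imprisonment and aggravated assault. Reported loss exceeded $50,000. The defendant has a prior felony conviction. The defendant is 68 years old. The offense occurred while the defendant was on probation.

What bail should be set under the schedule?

Base amounts from the schedule: false imprisonment $5,300; aggravated assault $72,500.
Stacking rule: highest base plus $24,500 per additional charge. Highest is aggravated assault at $72,500; 1 additional charge → +$24,500. Combined base = $97,000.
Net percentage adjustment: −25% +30% +20% = +25%. $97,000 × 1.25 = $121,250.
Loss or damage exceeded $50,000 (+$13,000 flat): $121,250 + $13,000 = $134,250.

$134,250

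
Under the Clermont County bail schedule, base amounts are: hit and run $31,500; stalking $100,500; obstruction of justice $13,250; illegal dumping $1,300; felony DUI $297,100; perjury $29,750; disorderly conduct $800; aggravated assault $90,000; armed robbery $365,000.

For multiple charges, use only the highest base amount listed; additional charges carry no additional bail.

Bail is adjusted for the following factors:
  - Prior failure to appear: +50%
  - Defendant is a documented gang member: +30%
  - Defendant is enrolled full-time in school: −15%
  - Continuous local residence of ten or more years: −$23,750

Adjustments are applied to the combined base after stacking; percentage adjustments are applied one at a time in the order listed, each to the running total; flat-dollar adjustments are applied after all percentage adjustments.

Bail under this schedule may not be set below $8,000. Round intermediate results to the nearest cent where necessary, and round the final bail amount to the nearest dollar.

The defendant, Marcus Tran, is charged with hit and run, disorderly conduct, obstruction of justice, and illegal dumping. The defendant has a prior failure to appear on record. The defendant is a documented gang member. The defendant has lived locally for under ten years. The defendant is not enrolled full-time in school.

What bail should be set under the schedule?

$61,425

Base amounts from the schedule: hit and run $31,500; disorderly conduct $800; obstruction of justice $13,250; illegal dumping $1,300.
Stacking rule: use the highest base only. Highest is hit and run at $31,500. Combined base = $31,500.
Prior failure to appear (+50%): $31,500 × 1.5 = $47,250.
Defendant is a documented gang member (+30%): $47,250 × 1.3 = $61,425.
$61,425 is at or above the $8,000 minimum.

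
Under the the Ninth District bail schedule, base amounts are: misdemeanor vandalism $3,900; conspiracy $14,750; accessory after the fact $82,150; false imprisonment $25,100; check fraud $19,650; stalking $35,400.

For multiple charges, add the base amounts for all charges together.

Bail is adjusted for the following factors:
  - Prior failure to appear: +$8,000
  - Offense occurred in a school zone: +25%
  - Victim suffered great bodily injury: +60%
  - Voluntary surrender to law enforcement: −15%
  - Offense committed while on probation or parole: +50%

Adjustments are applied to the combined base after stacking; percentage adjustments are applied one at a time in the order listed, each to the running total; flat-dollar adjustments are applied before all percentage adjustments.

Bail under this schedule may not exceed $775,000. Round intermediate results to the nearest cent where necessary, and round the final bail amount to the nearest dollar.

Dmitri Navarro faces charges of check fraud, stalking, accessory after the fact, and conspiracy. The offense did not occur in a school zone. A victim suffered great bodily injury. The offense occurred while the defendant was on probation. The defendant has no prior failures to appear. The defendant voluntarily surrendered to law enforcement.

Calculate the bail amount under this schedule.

Base amounts from the schedule: check fraud $19,650; stalking $35,400; accessory after the fact $82,150; conspiracy $14,750.
Stacking rule: sum of all bases. $19,650 + $35,400 + $82,150 + $14,750 = $151,950.
Victim suffered great bodily injury (+60%): $151,950 × 1.6 = $243,120.
Voluntary surrender to law enforcement (−15%): $243,120 × 0.85 = $206,652.
Offense committed while on probation or parole (+50%): $206,652 × 1.5 = $309,978.
$309,978 is within the $775,000 maximum.

$309,978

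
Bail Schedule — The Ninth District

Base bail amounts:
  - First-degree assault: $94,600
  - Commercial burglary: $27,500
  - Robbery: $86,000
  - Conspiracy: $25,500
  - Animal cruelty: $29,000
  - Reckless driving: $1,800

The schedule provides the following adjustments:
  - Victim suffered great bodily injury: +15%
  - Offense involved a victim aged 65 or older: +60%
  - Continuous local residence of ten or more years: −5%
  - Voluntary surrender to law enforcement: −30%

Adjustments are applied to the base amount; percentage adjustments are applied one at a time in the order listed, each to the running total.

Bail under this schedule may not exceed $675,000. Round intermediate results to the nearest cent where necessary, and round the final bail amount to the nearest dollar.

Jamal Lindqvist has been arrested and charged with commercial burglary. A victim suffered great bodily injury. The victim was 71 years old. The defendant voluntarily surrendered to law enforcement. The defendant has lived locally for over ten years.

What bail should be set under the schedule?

Base amounts from the schedule: commercial burglary $27,500.
Single charge. Combined base = $27,500.
Victim suffered great bodily injury (+15%): $27,500 × 1.15 = $31,625.
Offense involved a victim aged 65 or older (+60%): $31,625 × 1.6 = $50,600.
Continuous local residence of ten or more years (−5%): $50,600 × 0.95 = $48,070.
Voluntary surrender to law enforcement (−30%): $48,070 × 0.7 = $33,649.
$33,649 is within the $675,000 maximum.

$33,649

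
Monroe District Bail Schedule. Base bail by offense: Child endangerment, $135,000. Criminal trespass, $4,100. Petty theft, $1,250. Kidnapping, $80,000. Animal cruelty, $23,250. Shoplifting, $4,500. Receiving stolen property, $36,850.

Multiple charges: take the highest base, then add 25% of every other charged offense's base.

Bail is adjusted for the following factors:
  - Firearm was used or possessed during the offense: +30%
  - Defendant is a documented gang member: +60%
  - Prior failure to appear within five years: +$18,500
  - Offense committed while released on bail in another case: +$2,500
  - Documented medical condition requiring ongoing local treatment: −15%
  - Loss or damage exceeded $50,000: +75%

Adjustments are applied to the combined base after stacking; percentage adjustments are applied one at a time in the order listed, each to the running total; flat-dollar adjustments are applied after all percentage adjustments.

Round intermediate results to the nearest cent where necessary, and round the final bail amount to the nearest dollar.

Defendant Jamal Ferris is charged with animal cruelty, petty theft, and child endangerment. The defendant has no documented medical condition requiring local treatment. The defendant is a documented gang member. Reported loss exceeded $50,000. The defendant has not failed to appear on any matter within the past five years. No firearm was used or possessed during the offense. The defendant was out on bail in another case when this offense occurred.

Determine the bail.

$397,650

Base amounts from the schedule: animal cruelty $23,250; petty theft $1,250; child endangerment $135,000.
Stacking rule: highest base plus 25% of each additional charge. Highest is child endangerment at $135,000. Additional: $23,250 × 25% = $5,812.50; $1,250 × 25% = $312.50. Combined base = $135,000 + $6,125 = $141,125.
Defendant is a documented gang member (+60%): $141,125 × 1.6 = $225,800.
Loss or damage exceeded $50,000 (+75%): $225,800 × 1.75 = $395,150.
Offense committed while released on bail in another case (+$2,500 flat): $395,150 + $2,500 = $397,650.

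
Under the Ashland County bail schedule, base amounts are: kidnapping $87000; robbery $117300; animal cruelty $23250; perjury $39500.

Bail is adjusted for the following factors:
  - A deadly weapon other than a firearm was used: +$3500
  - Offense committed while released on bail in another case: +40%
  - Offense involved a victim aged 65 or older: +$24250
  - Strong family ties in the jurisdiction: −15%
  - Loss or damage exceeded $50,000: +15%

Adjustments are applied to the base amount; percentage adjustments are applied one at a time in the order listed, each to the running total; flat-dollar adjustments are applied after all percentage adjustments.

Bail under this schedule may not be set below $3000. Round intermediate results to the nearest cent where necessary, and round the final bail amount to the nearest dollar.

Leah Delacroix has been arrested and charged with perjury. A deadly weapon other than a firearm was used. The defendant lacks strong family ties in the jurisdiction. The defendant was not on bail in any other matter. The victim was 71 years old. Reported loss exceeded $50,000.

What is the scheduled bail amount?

Base amounts from the schedule: perjury $39500.
Single charge. Combined base = $39500.
Loss or damage exceeded $50,000 (+15%): $39500 × 1.15 = $45425.
A deadly weapon other than a firearm was used (+$3500 flat): $45425 + $3500 = $48925.
Offense involved a victim aged 65 or older (+$24250 flat): $48925 + $24250 = $73175.
$73175 is at or above the $3000 minimum.

$73175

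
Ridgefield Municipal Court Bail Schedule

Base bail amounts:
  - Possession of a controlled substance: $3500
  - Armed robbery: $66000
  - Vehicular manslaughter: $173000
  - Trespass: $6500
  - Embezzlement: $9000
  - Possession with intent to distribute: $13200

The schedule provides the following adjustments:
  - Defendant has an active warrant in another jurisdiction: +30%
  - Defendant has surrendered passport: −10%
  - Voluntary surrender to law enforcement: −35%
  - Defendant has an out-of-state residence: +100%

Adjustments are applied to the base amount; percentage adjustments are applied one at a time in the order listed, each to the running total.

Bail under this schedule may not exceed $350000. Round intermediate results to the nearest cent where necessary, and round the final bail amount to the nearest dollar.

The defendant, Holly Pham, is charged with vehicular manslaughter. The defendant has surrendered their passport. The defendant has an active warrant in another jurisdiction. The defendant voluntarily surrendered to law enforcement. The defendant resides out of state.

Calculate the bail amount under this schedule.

Base amounts from the schedule: vehicular manslaughter $173000.
Single charge. Combined base = $173000.
Defendant has an active warrant in another jurisdiction (+30%): $173000 × 1.3 = $224900.
Defendant has surrendered passport (−10%): $224900 × 0.9 = $202410.
Voluntary surrender to law enforcement (−35%): $202410 × 0.65 = $131566.50.
Defendant has an out-of-state residence (+100%): $131566.50 × 2 = $263133.
$263133 is within the $350000 maximum.

$263133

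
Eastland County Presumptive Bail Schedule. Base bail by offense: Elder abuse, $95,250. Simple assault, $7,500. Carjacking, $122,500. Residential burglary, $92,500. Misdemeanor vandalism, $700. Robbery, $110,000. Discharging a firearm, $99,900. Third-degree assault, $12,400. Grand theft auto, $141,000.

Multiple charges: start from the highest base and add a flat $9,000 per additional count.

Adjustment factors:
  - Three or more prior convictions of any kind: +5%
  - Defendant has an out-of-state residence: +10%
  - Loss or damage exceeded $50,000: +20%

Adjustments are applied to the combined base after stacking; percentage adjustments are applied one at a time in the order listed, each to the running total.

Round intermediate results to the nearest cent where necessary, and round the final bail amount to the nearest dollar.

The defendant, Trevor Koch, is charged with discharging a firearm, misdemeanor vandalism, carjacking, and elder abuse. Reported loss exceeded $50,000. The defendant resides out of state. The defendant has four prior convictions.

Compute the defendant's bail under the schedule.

$207,207

Base amounts from the schedule: discharging a firearm $99,900; misdemeanor vandalism $700; carjacking $122,500; elder abuse $95,250.
Stacking rule: highest base plus $9,000 per additional charge. Highest is carjacking at $122,500; 3 additional charges → +$27,000. Combined base = $149,500.
Three or more prior convictions of any kind (+5%): $149,500 × 1.05 = $156,975.
Defendant has an out-of-state residence (+10%): $156,975 × 1.1 = $172,672.50.
Loss or damage exceeded $50,000 (+20%): $172,672.50 × 1.2 = $207,207.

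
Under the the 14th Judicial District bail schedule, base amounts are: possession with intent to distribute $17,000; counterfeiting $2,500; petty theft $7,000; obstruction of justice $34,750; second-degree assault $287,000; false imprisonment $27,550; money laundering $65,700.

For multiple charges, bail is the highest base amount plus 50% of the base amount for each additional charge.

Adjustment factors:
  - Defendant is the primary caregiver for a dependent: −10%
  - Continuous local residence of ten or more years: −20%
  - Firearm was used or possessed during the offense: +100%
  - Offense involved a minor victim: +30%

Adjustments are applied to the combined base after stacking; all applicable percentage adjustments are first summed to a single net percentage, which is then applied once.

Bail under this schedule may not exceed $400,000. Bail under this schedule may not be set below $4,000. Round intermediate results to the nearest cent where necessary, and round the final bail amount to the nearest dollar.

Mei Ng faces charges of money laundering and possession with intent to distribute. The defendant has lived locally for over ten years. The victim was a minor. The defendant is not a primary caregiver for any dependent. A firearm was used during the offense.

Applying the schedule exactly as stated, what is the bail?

$155,820

Base amounts from the schedule: money laundering $65,700; possession with intent to distribute $17,000.
Stacking rule: highest base plus 50% of each additional charge. Highest is money laundering at $65,700. Additional: $17,000 × 50% = $8,500. Combined base = $65,700 + $8,500 = $74,200.
Net percentage adjustment: −20% +100% +30% = +110%. $74,200 × 2.1 = $155,820.
$155,820 is within the $400,000 maximum.
$155,820 is at or above the $4,000 minimum.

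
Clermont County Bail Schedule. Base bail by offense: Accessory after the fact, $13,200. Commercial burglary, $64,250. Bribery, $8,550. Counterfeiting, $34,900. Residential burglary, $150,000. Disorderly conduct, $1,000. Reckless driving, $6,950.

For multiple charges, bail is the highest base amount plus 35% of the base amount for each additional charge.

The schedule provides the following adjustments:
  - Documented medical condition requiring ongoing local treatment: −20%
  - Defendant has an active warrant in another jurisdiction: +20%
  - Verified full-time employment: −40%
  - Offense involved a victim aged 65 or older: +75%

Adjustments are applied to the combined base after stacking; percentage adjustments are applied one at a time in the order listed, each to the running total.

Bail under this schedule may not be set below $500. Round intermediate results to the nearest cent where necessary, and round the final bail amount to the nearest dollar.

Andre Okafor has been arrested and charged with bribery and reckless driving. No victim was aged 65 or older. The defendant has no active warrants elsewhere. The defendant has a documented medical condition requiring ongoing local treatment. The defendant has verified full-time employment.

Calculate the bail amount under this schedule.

$5,272

Base amounts from the schedule: bribery $8,550; reckless driving $6,950.
Stacking rule: highest base plus 35% of each additional charge. Highest is bribery at $8,550. Additional: $6,950 × 35% = $2,432.50. Combined base = $8,550 + $2,432.50 = $10,982.50.
Documented medical condition requiring ongoing local treatment (−20%): $10,982.50 × 0.8 = $8,786.
Verified full-time employment (−40%): $8,786 × 0.6 = $5,271.60.
$5,271.60 is at or above the $500 minimum.
Rounded to the nearest dollar: $5,272.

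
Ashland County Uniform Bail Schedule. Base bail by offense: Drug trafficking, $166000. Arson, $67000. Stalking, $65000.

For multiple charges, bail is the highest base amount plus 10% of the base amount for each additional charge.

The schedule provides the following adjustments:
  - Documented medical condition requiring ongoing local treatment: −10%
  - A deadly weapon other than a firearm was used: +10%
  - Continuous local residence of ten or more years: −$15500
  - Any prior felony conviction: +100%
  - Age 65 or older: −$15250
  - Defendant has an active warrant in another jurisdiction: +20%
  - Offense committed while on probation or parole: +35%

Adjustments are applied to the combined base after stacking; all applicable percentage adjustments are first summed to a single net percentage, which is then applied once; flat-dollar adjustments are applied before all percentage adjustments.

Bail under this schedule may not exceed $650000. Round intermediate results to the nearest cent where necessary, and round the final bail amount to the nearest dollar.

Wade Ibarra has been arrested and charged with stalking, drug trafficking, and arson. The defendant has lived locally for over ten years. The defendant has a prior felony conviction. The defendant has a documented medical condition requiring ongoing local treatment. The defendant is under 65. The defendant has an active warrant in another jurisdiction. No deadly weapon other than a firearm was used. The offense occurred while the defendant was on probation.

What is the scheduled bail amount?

Base amounts from the schedule: stalking $65000; drug trafficking $166000; arson $67000.
Stacking rule: highest base plus 10% of each additional charge. Highest is drug trafficking at $166000. Additional: $65000 × 10% = $6500; $67000 × 10% = $6700. Combined base = $166000 + $13200 = $179200.
Continuous local residence of ten or more years (−$15500 flat): $179200 − $15500 = $163700.
Net percentage adjustment: −10% +100% +20% +35% = +145%. $163700 × 2.45 = $401065.
$401065 is within the $650000 maximum.

$401065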